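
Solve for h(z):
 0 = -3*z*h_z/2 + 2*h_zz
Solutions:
 h(z) = C1 + C2*erfi(sqrt(6)*z/4)


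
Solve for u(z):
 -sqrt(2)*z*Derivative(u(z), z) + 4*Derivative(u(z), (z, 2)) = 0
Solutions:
 u(z) = C1 + C2*erfi(2^(3/4)*z/4)


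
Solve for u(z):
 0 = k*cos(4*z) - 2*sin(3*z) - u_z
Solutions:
 u(z) = C1 + k*sin(4*z)/4 + 2*cos(3*z)/3


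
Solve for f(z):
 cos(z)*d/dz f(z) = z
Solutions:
 f(z) = C1 + Integral(z/cos(z), z)


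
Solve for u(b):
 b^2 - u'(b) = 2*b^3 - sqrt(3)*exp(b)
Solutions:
 u(b) = C1 - b^4/2 + b^3/3 + sqrt(3)*exp(b)


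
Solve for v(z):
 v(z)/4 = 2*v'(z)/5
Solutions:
 v(z) = C1*exp(5*z/8)


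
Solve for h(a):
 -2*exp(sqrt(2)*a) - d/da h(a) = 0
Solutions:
 h(a) = C1 - sqrt(2)*exp(sqrt(2)*a)


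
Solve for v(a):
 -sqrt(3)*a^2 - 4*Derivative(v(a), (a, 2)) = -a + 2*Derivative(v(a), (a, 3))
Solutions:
 v(a) = C1 + C2*a + C3*exp(-2*a) - sqrt(3)*a^4/48 + a^3*(1 + sqrt(3))/24 - a^2*(1 + sqrt(3))/16


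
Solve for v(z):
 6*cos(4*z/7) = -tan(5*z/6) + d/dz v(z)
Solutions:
 v(z) = C1 - 6*log(cos(5*z/6))/5 + 21*sin(4*z/7)/2


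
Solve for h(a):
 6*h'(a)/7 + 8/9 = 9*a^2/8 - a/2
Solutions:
 h(a) = C1 + 7*a^3/16 - 7*a^2/24 - 28*a/27


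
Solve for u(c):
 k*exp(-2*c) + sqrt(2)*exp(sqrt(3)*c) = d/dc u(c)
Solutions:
 u(c) = C1 - k*exp(-2*c)/2 + sqrt(6)*exp(sqrt(3)*c)/3


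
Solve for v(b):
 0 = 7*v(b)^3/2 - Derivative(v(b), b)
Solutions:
 v(b) = -sqrt(-1/(C1 + 7*b))
 v(b) = sqrt(-1/(C1 + 7*b))


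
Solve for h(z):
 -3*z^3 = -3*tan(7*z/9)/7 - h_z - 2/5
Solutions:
 h(z) = C1 + 3*z^4/4 - 2*z/5 + 27*log(cos(7*z/9))/49


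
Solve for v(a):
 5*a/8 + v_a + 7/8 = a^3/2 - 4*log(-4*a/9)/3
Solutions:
 v(a) = C1 + a^4/8 - 5*a^2/16 - 4*a*log(-a)/3 + a*(-64*log(2) + 11 + 64*log(3))/24


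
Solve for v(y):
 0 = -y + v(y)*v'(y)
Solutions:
 v(y) = -sqrt(C1 + y^2)
 v(y) = sqrt(C1 + y^2)


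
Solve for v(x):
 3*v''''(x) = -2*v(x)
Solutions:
 v(x) = (C1*sin(6^(3/4)*x/6) + C2*cos(6^(3/4)*x/6))*exp(-6^(3/4)*x/6) + (C3*sin(6^(3/4)*x/6) + C4*cos(6^(3/4)*x/6))*exp(6^(3/4)*x/6)


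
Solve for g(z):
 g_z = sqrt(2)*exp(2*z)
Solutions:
 g(z) = C1 + sqrt(2)*exp(2*z)/2


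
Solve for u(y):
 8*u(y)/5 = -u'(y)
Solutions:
 u(y) = C1*exp(-8*y/5)


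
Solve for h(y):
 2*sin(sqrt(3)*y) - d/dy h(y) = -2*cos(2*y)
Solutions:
 h(y) = C1 + sin(2*y) - 2*sqrt(3)*cos(sqrt(3)*y)/3


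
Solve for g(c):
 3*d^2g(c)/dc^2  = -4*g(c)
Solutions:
 g(c) = C1*sin(2*sqrt(3)*c/3) + C2*cos(2*sqrt(3)*c/3)


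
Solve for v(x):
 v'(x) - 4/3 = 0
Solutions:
 v(x) = C1 + 4*x/3


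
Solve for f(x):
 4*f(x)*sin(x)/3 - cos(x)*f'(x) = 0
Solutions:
 f(x) = C1/cos(x)^(4/3)


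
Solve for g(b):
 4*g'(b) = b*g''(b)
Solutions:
 g(b) = C1 + C2*b^5


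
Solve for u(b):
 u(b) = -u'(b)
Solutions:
 u(b) = C1*exp(-b)


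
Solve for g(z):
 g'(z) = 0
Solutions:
 g(z) = C1


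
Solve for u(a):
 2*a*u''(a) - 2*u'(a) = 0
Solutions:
 u(a) = C1 + C2*a^2


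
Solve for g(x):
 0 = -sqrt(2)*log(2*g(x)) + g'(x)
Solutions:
 -sqrt(2)*Integral(1/(log(_y) + log(2)), (_y, g(x)))/2 = C1 - x


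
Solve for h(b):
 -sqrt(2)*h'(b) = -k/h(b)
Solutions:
 h(b) = -sqrt(C1 + sqrt(2)*b*k)
 h(b) = sqrt(C1 + sqrt(2)*b*k)


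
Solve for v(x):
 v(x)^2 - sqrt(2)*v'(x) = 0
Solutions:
 v(x) = -2/(C1 + sqrt(2)*x)


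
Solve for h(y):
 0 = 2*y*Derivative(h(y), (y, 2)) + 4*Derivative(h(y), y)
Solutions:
 h(y) = C1 + C2/y


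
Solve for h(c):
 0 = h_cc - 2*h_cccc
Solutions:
 h(c) = C1 + C2*c + C3*exp(-sqrt(2)*c/2) + C4*exp(sqrt(2)*c/2)


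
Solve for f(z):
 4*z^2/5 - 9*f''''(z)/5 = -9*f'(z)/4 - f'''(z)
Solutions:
 f(z) = C1 + C2*exp(z*(-5^(1/3)*(81*sqrt(60249) + 19883)^(1/3) - 20*5^(2/3)/(81*sqrt(60249) + 19883)^(1/3) + 20)/108)*sin(sqrt(3)*5^(1/3)*z*(-(81*sqrt(60249) + 19883)^(1/3) + 20*5^(1/3)/(81*sqrt(60249) + 19883)^(1/3))/108) + C3*exp(z*(-5^(1/3)*(81*sqrt(60249) + 19883)^(1/3) - 20*5^(2/3)/(81*sqrt(60249) + 19883)^(1/3) + 20)/108)*cos(sqrt(3)*5^(1/3)*z*(-(81*sqrt(60249) + 19883)^(1/3) + 20*5^(1/3)/(81*sqrt(60249) + 19883)^(1/3))/108) + C4*exp(z*(20*5^(2/3)/(81*sqrt(60249) + 19883)^(1/3) + 10 + 5^(1/3)*(81*sqrt(60249) + 19883)^(1/3))/54) - 16*z^3/135 + 128*z/405


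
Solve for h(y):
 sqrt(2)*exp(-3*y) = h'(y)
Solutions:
 h(y) = C1 - sqrt(2)*exp(-3*y)/3


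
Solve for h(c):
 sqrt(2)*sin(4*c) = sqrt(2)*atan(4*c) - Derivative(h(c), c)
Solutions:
 h(c) = C1 + sqrt(2)*(c*atan(4*c) - log(16*c^2 + 1)/8) + sqrt(2)*cos(4*c)/4


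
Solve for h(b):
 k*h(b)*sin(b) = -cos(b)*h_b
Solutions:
 h(b) = C1*exp(k*log(cos(b)))


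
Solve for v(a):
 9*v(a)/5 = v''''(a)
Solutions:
 v(a) = C1*exp(-sqrt(3)*5^(3/4)*a/5) + C2*exp(sqrt(3)*5^(3/4)*a/5) + C3*sin(sqrt(3)*5^(3/4)*a/5) + C4*cos(sqrt(3)*5^(3/4)*a/5)


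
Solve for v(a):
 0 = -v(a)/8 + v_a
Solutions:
 v(a) = C1*exp(a/8)


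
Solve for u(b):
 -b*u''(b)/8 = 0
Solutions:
 u(b) = C1 + C2*b


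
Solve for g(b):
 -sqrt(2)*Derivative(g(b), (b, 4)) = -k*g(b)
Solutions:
 g(b) = C1*exp(-2^(7/8)*b*k^(1/4)/2) + C2*exp(2^(7/8)*b*k^(1/4)/2) + C3*exp(-2^(7/8)*I*b*k^(1/4)/2) + C4*exp(2^(7/8)*I*b*k^(1/4)/2)


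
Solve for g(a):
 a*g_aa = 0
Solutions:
 g(a) = C1 + C2*a


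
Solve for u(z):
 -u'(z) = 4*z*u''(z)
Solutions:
 u(z) = C1 + C2*z^(3/4)


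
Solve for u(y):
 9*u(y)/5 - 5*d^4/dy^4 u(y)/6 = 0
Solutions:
 u(y) = C1*exp(-sqrt(5)*54^(1/4)*y/5) + C2*exp(sqrt(5)*54^(1/4)*y/5) + C3*sin(sqrt(5)*54^(1/4)*y/5) + C4*cos(sqrt(5)*54^(1/4)*y/5)


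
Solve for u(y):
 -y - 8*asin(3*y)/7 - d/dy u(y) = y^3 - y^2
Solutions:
 u(y) = C1 - y^4/4 + y^3/3 - y^2/2 - 8*y*asin(3*y)/7 - 8*sqrt(1 - 9*y^2)/21


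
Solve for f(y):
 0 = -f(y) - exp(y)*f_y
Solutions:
 f(y) = C1*exp(exp(-y))


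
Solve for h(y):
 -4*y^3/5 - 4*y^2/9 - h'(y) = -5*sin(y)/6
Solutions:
 h(y) = C1 - y^4/5 - 4*y^3/27 - 5*cos(y)/6


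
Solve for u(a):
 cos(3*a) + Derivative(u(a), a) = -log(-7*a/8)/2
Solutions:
 u(a) = C1 - a*log(-a)/2 - a*log(7) + a/2 + a*log(2) + a*log(14)/2 - sin(3*a)/3


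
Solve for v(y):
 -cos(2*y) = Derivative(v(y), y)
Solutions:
 v(y) = C1 - sin(2*y)/2


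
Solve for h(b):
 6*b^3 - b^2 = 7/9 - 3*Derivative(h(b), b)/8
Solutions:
 h(b) = C1 - 4*b^4 + 8*b^3/9 + 56*b/27


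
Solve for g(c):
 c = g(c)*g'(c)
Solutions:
 g(c) = -sqrt(C1 + c^2)
 g(c) = sqrt(C1 + c^2)


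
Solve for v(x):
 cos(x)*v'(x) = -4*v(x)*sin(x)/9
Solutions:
 v(x) = C1*cos(x)^(4/9)


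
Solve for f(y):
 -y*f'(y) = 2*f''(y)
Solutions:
 f(y) = C1 + C2*erf(y/2)


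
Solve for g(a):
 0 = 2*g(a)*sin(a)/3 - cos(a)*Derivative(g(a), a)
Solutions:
 g(a) = C1/cos(a)^(2/3)


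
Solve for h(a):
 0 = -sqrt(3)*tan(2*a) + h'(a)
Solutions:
 h(a) = C1 - sqrt(3)*log(cos(2*a))/2


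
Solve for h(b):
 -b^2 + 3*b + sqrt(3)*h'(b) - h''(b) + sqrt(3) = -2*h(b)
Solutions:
 h(b) = C1*exp(b*(-sqrt(11) + sqrt(3))/2) + C2*exp(b*(sqrt(3) + sqrt(11))/2) + b^2/2 - 3*b/2 - sqrt(3)*b/2 + sqrt(3)/4 + 5/4


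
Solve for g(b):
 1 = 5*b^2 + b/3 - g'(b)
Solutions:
 g(b) = C1 + 5*b^3/3 + b^2/6 - b


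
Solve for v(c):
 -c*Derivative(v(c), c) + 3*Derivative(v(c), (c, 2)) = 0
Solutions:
 v(c) = C1 + C2*erfi(sqrt(6)*c/6)


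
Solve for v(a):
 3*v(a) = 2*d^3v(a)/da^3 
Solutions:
 v(a) = C3*exp(2^(2/3)*3^(1/3)*a/2) + (C1*sin(2^(2/3)*3^(5/6)*a/4) + C2*cos(2^(2/3)*3^(5/6)*a/4))*exp(-2^(2/3)*3^(1/3)*a/4)


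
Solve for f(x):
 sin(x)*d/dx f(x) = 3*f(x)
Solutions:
 f(x) = C1*(cos(x) - 1)^(3/2)/(cos(x) + 1)^(3/2)


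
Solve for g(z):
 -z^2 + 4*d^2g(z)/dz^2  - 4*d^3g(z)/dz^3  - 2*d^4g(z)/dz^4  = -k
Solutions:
 g(z) = C1 + C2*z + C3*exp(z*(-1 + sqrt(3))) + C4*exp(-z*(1 + sqrt(3))) + z^4/48 + z^3/12 + z^2*(3 - k)/8


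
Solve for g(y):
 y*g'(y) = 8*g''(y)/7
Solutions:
 g(y) = C1 + C2*erfi(sqrt(7)*y/4)


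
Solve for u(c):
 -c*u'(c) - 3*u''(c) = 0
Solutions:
 u(c) = C1 + C2*erf(sqrt(6)*c/6)


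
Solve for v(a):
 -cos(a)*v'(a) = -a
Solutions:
 v(a) = C1 + Integral(a/cos(a), a)


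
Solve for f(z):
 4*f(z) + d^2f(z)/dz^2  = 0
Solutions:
 f(z) = C1*sin(2*z) + C2*cos(2*z)


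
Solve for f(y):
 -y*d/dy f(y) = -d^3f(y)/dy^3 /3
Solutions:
 f(y) = C1 + Integral(C2*airyai(3^(1/3)*y) + C3*airybi(3^(1/3)*y), y)


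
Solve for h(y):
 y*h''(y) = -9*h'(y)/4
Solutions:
 h(y) = C1 + C2/y^(5/4)


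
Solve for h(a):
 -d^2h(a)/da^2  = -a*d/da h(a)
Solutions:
 h(a) = C1 + C2*erfi(sqrt(2)*a/2)


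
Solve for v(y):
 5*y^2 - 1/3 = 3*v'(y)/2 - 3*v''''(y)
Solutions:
 v(y) = C1 + C4*exp(2^(2/3)*y/2) + 10*y^3/9 - 2*y/9 + (C2*sin(2^(2/3)*sqrt(3)*y/4) + C3*cos(2^(2/3)*sqrt(3)*y/4))*exp(-2^(2/3)*y/4)


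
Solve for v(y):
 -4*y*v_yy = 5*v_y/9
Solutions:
 v(y) = C1 + C2*y^(31/36)


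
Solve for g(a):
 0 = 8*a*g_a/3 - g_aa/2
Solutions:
 g(a) = C1 + C2*erfi(2*sqrt(6)*a/3)


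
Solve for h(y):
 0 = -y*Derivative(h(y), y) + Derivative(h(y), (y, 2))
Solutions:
 h(y) = C1 + C2*erfi(sqrt(2)*y/2)


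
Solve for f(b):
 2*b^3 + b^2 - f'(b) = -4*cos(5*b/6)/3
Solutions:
 f(b) = C1 + b^4/2 + b^3/3 + 8*sin(5*b/6)/5


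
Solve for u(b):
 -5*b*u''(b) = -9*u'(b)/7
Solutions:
 u(b) = C1 + C2*b^(44/35)


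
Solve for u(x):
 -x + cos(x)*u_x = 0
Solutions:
 u(x) = C1 + Integral(x/cos(x), x)


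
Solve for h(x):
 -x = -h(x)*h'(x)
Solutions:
 h(x) = -sqrt(C1 + x^2)
 h(x) = sqrt(C1 + x^2)


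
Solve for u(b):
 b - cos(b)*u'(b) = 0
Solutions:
 u(b) = C1 + Integral(b/cos(b), b)


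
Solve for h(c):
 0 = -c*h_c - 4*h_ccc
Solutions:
 h(c) = C1 + Integral(C2*airyai(-2^(1/3)*c/2) + C3*airybi(-2^(1/3)*c/2), c)


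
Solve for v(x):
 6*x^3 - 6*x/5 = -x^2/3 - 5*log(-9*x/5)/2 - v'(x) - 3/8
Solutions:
 v(x) = C1 - 3*x^4/2 - x^3/9 + 3*x^2/5 - 5*x*log(-x)/2 + x*(-5*log(3) + 17/8 + 5*log(5)/2)


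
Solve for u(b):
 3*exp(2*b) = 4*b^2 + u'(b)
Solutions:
 u(b) = C1 - 4*b^3/3 + 3*exp(2*b)/2


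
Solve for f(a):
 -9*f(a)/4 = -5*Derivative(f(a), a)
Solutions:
 f(a) = C1*exp(9*a/20)


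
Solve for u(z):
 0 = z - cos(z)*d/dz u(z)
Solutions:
 u(z) = C1 + Integral(z/cos(z), z)


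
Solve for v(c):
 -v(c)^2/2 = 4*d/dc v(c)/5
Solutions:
 v(c) = 8/(C1 + 5*c)


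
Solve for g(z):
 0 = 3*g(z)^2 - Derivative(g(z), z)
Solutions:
 g(z) = -1/(C1 + 3*z)


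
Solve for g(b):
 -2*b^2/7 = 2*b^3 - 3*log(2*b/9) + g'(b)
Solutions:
 g(b) = C1 - b^4/2 - 2*b^3/21 + 3*b*log(b) + b*log(8/729) - 3*b


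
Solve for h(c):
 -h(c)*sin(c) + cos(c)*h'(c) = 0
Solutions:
 h(c) = C1/cos(c)


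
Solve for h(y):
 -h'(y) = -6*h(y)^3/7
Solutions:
 h(y) = -sqrt(14)*sqrt(-1/(C1 + 6*y))/2
 h(y) = sqrt(14)*sqrt(-1/(C1 + 6*y))/2


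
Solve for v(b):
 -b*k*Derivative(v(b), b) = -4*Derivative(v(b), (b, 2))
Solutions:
 v(b) = Piecewise((-sqrt(2)*sqrt(pi)*C1*erf(sqrt(2)*b*sqrt(-k)/4)/sqrt(-k) - C2, (k > 0) | (k < 0)), (-C1*b - C2, True))


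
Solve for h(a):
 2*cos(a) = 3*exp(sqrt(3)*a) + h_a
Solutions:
 h(a) = C1 - sqrt(3)*exp(sqrt(3)*a) + 2*sin(a)


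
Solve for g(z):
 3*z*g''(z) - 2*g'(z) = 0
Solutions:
 g(z) = C1 + C2*z^(5/3)


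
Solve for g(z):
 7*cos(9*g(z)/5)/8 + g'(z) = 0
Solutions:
 7*z/8 - 5*log(sin(9*g(z)/5) - 1)/18 + 5*log(sin(9*g(z)/5) + 1)/18 = C1


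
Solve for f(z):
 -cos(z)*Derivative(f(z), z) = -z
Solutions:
 f(z) = C1 + Integral(z/cos(z), z)


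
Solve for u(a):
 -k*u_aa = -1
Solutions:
 u(a) = C1 + C2*a + a^2/(2*k)


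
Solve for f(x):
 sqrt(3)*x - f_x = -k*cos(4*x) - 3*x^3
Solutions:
 f(x) = C1 + k*sin(4*x)/4 + 3*x^4/4 + sqrt(3)*x^2/2


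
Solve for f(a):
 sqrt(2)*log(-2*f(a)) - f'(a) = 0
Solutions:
 -sqrt(2)*Integral(1/(log(-_y) + log(2)), (_y, f(a)))/2 = C1 - a


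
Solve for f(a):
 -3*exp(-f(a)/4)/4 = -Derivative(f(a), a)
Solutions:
 f(a) = 4*log(C1 + 3*a/16)


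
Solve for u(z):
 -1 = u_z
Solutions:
 u(z) = C1 - z


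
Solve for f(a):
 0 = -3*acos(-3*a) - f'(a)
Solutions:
 f(a) = C1 - 3*a*acos(-3*a) - sqrt(1 - 9*a^2)


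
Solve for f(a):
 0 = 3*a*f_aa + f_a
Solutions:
 f(a) = C1 + C2*a^(2/3)


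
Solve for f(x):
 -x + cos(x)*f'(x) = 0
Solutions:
 f(x) = C1 + Integral(x/cos(x), x)


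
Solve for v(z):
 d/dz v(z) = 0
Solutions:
 v(z) = C1


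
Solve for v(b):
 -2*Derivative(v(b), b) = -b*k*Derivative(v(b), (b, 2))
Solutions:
 v(b) = C1 + b^(((re(k) + 2)*re(k) + im(k)^2)/(re(k)^2 + im(k)^2))*(C2*sin(2*log(b)*Abs(im(k))/(re(k)^2 + im(k)^2)) + C3*cos(2*log(b)*im(k)/(re(k)^2 + im(k)^2)))


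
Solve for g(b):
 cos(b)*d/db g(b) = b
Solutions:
 g(b) = C1 + Integral(b/cos(b), b)


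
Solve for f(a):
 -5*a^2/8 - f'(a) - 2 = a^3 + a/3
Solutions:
 f(a) = C1 - a^4/4 - 5*a^3/24 - a^2/6 - 2*a


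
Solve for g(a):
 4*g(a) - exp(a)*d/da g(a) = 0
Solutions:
 g(a) = C1*exp(-4*exp(-a))


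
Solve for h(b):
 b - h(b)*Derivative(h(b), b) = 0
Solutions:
 h(b) = -sqrt(C1 + b^2)
 h(b) = sqrt(C1 + b^2)


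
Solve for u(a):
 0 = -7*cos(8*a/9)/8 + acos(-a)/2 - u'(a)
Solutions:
 u(a) = C1 + a*acos(-a)/2 + sqrt(1 - a^2)/2 - 63*sin(8*a/9)/64


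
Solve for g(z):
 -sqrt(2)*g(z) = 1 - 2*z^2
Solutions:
 g(z) = sqrt(2)*(z^2 - 1/2)


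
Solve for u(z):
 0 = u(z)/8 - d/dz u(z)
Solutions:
 u(z) = C1*exp(z/8)


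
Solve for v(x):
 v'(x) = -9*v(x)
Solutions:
 v(x) = C1*exp(-9*x)


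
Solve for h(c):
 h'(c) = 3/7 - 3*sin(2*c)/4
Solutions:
 h(c) = C1 + 3*c/7 + 3*cos(2*c)/8


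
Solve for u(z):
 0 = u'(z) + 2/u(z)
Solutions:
 u(z) = -sqrt(C1 - 4*z)
 u(z) = sqrt(C1 - 4*z)


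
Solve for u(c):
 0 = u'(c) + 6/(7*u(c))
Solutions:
 u(c) = -sqrt(C1 - 84*c)/7
 u(c) = sqrt(C1 - 84*c)/7


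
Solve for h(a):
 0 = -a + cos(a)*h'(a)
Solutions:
 h(a) = C1 + Integral(a/cos(a), a)


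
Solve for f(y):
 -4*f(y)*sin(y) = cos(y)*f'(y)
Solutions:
 f(y) = C1*cos(y)^4


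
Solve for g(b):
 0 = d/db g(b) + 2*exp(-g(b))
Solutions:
 g(b) = log(C1 - 2*b)


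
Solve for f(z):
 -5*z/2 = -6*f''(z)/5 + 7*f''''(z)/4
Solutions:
 f(z) = C1 + C2*z + C3*exp(-2*sqrt(210)*z/35) + C4*exp(2*sqrt(210)*z/35) + 25*z^3/72


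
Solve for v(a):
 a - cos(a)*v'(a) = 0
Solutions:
 v(a) = C1 + Integral(a/cos(a), a)


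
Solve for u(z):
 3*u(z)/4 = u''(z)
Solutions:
 u(z) = C1*exp(-sqrt(3)*z/2) + C2*exp(sqrt(3)*z/2)


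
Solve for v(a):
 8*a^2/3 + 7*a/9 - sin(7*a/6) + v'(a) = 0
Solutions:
 v(a) = C1 - 8*a^3/9 - 7*a^2/18 - 6*cos(7*a/6)/7


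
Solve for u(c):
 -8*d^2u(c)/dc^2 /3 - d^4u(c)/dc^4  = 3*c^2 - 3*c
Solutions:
 u(c) = C1 + C2*c + C3*sin(2*sqrt(6)*c/3) + C4*cos(2*sqrt(6)*c/3) - 3*c^4/32 + 3*c^3/16 + 27*c^2/64


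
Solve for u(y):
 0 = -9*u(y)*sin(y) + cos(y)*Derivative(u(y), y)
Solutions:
 u(y) = C1/cos(y)^9


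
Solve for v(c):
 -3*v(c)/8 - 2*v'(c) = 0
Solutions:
 v(c) = C1*exp(-3*c/16)


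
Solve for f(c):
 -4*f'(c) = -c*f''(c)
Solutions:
 f(c) = C1 + C2*c^5


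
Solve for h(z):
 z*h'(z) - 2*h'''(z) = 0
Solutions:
 h(z) = C1 + Integral(C2*airyai(2^(2/3)*z/2) + C3*airybi(2^(2/3)*z/2), z)


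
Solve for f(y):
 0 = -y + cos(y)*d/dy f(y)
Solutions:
 f(y) = C1 + Integral(y/cos(y), y)


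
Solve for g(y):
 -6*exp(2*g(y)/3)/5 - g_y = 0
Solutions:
 g(y) = 3*log(-sqrt(-1/(C1 - 6*y))) - 3*log(2) + 3*log(30)/2
 g(y) = 3*log(-1/(C1 - 6*y))/2 - 3*log(2) + 3*log(30)/2


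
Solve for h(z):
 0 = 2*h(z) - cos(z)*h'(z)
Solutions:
 h(z) = C1*(sin(z) + 1)/(sin(z) - 1)


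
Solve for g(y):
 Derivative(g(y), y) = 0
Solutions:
 g(y) = C1


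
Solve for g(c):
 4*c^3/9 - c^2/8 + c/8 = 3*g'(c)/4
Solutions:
 g(c) = C1 + 4*c^4/27 - c^3/18 + c^2/12


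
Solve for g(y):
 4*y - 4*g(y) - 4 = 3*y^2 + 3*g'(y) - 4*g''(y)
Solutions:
 g(y) = C1*exp(y*(3 - sqrt(73))/8) + C2*exp(y*(3 + sqrt(73))/8) - 3*y^2/4 + 17*y/8 - 131/32


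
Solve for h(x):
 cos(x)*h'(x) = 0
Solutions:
 h(x) = C1


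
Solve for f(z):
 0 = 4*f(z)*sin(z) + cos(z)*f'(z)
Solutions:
 f(z) = C1*cos(z)^4


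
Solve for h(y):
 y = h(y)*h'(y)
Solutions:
 h(y) = -sqrt(C1 + y^2)
 h(y) = sqrt(C1 + y^2)


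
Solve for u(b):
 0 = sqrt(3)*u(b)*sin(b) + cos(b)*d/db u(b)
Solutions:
 u(b) = C1*cos(b)^(sqrt(3))


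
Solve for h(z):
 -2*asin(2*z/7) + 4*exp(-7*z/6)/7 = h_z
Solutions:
 h(z) = C1 - 2*z*asin(2*z/7) - sqrt(49 - 4*z^2) - 24*exp(-7*z/6)/49


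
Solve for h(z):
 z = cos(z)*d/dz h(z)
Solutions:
 h(z) = C1 + Integral(z/cos(z), z)


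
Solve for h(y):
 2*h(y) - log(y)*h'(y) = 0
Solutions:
 h(y) = C1*exp(2*li(y))


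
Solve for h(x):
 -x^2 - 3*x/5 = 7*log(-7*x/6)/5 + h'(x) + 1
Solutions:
 h(x) = C1 - x^3/3 - 3*x^2/10 - 7*x*log(-x)/5 + x*(-7*log(7) + 2 + 7*log(6))/5


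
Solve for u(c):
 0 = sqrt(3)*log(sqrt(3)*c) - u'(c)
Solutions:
 u(c) = C1 + sqrt(3)*c*log(c) - sqrt(3)*c + sqrt(3)*c*log(3)/2


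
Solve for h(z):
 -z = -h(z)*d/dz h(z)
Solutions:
 h(z) = -sqrt(C1 + z^2)
 h(z) = sqrt(C1 + z^2)


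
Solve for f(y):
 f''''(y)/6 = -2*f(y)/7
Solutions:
 f(y) = (C1*sin(3^(1/4)*7^(3/4)*y/7) + C2*cos(3^(1/4)*7^(3/4)*y/7))*exp(-3^(1/4)*7^(3/4)*y/7) + (C3*sin(3^(1/4)*7^(3/4)*y/7) + C4*cos(3^(1/4)*7^(3/4)*y/7))*exp(3^(1/4)*7^(3/4)*y/7)


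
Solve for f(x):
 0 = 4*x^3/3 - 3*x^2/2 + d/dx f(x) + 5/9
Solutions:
 f(x) = C1 - x^4/3 + x^3/2 - 5*x/9


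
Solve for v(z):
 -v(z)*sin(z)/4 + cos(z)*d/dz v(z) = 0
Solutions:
 v(z) = C1/cos(z)^(1/4)


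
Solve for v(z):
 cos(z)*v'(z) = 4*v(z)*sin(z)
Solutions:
 v(z) = C1/cos(z)^4


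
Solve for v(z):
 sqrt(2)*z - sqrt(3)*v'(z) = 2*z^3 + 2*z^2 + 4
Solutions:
 v(z) = C1 - sqrt(3)*z^4/6 - 2*sqrt(3)*z^3/9 + sqrt(6)*z^2/6 - 4*sqrt(3)*z/3


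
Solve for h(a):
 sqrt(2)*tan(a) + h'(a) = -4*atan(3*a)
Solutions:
 h(a) = C1 - 4*a*atan(3*a) + 2*log(9*a^2 + 1)/3 + sqrt(2)*log(cos(a))


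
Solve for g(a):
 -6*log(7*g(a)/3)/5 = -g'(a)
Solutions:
 5*Integral(1/(-log(_y) - log(7) + log(3)), (_y, g(a)))/6 = C1 - a


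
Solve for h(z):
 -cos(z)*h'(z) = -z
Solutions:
 h(z) = C1 + Integral(z/cos(z), z)


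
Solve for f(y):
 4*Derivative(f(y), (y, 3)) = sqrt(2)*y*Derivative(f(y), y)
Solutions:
 f(y) = C1 + Integral(C2*airyai(sqrt(2)*y/2) + C3*airybi(sqrt(2)*y/2), y)


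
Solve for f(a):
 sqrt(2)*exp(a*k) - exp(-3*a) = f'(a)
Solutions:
 f(a) = C1 + exp(-3*a)/3 + sqrt(2)*exp(a*k)/k


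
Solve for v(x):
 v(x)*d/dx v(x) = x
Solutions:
 v(x) = -sqrt(C1 + x^2)
 v(x) = sqrt(C1 + x^2)


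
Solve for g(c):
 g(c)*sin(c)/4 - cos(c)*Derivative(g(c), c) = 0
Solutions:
 g(c) = C1/cos(c)^(1/4)


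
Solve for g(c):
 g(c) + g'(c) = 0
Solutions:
 g(c) = C1*exp(-c)


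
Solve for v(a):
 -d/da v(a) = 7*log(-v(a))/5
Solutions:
 -li(-v(a)) = C1 - 7*a/5


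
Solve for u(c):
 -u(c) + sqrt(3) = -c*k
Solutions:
 u(c) = c*k + sqrt(3)


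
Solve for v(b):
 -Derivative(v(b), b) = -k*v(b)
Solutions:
 v(b) = C1*exp(b*k)


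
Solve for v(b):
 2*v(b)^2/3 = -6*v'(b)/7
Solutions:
 v(b) = 9/(C1 + 7*b)


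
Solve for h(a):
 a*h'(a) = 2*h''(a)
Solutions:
 h(a) = C1 + C2*erfi(a/2)


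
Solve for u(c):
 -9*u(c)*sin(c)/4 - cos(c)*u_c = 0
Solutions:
 u(c) = C1*cos(c)^(9/4)


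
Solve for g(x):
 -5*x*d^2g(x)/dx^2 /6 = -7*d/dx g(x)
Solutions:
 g(x) = C1 + C2*x^(47/5)


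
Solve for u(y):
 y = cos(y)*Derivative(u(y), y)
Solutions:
 u(y) = C1 + Integral(y/cos(y), y)


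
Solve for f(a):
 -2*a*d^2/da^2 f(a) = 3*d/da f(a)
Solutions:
 f(a) = C1 + C2/sqrt(a)


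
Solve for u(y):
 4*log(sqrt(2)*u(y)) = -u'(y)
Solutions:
 Integral(1/(2*log(_y) + log(2)), (_y, u(y)))/2 = C1 - y


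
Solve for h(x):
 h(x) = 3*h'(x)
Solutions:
 h(x) = C1*exp(x/3)


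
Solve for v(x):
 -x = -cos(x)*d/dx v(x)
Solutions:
 v(x) = C1 + Integral(x/cos(x), x)


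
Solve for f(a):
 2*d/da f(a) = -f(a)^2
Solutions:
 f(a) = 2/(C1 + a)


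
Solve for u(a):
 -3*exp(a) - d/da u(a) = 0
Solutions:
 u(a) = C1 - 3*exp(a)


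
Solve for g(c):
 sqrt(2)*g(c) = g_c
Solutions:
 g(c) = C1*exp(sqrt(2)*c)


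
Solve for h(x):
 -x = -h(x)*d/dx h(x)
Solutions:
 h(x) = -sqrt(C1 + x^2)
 h(x) = sqrt(C1 + x^2)


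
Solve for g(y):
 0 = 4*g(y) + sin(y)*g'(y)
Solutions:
 g(y) = C1*(cos(y)^2 + 2*cos(y) + 1)/(cos(y)^2 - 2*cos(y) + 1)


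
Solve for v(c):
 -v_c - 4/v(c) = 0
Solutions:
 v(c) = -sqrt(C1 - 8*c)
 v(c) = sqrt(C1 - 8*c)


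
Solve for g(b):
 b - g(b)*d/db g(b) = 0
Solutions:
 g(b) = -sqrt(C1 + b^2)
 g(b) = sqrt(C1 + b^2)


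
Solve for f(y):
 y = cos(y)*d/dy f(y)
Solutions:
 f(y) = C1 + Integral(y/cos(y), y)


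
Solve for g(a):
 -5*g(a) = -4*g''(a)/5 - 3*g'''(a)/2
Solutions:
 g(a) = C1*exp(-a*(64/(225*sqrt(452553) + 151363)^(1/3) + 16 + (225*sqrt(452553) + 151363)^(1/3))/90)*sin(sqrt(3)*a*(-(225*sqrt(452553) + 151363)^(1/3) + 64/(225*sqrt(452553) + 151363)^(1/3))/90) + C2*exp(-a*(64/(225*sqrt(452553) + 151363)^(1/3) + 16 + (225*sqrt(452553) + 151363)^(1/3))/90)*cos(sqrt(3)*a*(-(225*sqrt(452553) + 151363)^(1/3) + 64/(225*sqrt(452553) + 151363)^(1/3))/90) + C3*exp(a*(-8 + 64/(225*sqrt(452553) + 151363)^(1/3) + (225*sqrt(452553) + 151363)^(1/3))/45)


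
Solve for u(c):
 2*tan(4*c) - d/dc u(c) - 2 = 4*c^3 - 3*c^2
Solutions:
 u(c) = C1 - c^4 + c^3 - 2*c - log(cos(4*c))/2


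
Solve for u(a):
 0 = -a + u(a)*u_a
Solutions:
 u(a) = -sqrt(C1 + a^2)
 u(a) = sqrt(C1 + a^2)


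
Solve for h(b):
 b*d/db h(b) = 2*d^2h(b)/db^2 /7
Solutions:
 h(b) = C1 + C2*erfi(sqrt(7)*b/2)


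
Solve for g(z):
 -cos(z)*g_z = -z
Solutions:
 g(z) = C1 + Integral(z/cos(z), z)


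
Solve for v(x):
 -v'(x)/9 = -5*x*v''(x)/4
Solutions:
 v(x) = C1 + C2*x^(49/45)


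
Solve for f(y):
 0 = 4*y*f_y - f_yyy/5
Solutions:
 f(y) = C1 + Integral(C2*airyai(20^(1/3)*y) + C3*airybi(20^(1/3)*y), y)


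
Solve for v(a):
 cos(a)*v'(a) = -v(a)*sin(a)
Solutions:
 v(a) = C1*cos(a)


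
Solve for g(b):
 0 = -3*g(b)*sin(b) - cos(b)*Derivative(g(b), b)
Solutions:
 g(b) = C1*cos(b)^3


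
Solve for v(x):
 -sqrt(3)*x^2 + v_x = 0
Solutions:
 v(x) = C1 + sqrt(3)*x^3/3


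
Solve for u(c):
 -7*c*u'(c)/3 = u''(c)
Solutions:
 u(c) = C1 + C2*erf(sqrt(42)*c/6)


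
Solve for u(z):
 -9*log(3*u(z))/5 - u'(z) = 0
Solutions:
 5*Integral(1/(log(_y) + log(3)), (_y, u(z)))/9 = C1 - z


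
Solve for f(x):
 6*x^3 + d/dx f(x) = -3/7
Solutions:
 f(x) = C1 - 3*x^4/2 - 3*x/7


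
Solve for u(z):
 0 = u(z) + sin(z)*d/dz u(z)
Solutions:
 u(z) = C1*sqrt(cos(z) + 1)/sqrt(cos(z) - 1)


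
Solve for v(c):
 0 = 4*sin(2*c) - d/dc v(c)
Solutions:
 v(c) = C1 - 2*cos(2*c)


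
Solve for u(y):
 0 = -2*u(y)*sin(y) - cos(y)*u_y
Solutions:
 u(y) = C1*cos(y)^2


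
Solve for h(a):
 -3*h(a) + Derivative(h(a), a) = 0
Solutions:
 h(a) = C1*exp(3*a)


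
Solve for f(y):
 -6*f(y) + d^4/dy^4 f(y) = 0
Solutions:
 f(y) = C1*exp(-6^(1/4)*y) + C2*exp(6^(1/4)*y) + C3*sin(6^(1/4)*y) + C4*cos(6^(1/4)*y)


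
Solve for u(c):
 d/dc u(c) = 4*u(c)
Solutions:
 u(c) = C1*exp(4*c)


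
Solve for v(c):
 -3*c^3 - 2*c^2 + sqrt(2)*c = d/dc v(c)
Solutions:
 v(c) = C1 - 3*c^4/4 - 2*c^3/3 + sqrt(2)*c^2/2


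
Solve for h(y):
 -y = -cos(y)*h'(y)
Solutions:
 h(y) = C1 + Integral(y/cos(y), y)


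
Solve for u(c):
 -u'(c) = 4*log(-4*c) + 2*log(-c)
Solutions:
 u(c) = C1 - 6*c*log(-c) + 2*c*(3 - 4*log(2))


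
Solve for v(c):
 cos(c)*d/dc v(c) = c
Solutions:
 v(c) = C1 + Integral(c/cos(c), c)


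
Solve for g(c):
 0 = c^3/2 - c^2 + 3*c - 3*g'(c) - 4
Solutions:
 g(c) = C1 + c^4/24 - c^3/9 + c^2/2 - 4*c/3


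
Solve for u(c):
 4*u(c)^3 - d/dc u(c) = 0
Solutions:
 u(c) = -sqrt(2)*sqrt(-1/(C1 + 4*c))/2
 u(c) = sqrt(2)*sqrt(-1/(C1 + 4*c))/2


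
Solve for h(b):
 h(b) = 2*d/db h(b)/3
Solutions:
 h(b) = C1*exp(3*b/2)


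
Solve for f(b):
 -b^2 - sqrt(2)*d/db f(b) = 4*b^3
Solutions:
 f(b) = C1 - sqrt(2)*b^4/2 - sqrt(2)*b^3/6


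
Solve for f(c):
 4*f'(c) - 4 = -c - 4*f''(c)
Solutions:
 f(c) = C1 + C2*exp(-c) - c^2/8 + 5*c/4


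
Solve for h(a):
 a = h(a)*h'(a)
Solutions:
 h(a) = -sqrt(C1 + a^2)
 h(a) = sqrt(C1 + a^2)


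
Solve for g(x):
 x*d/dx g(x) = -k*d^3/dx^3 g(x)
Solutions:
 g(x) = C1 + Integral(C2*airyai(x*(-1/k)^(1/3)) + C3*airybi(x*(-1/k)^(1/3)), x)


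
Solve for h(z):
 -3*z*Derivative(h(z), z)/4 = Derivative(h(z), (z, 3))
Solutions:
 h(z) = C1 + Integral(C2*airyai(-6^(1/3)*z/2) + C3*airybi(-6^(1/3)*z/2), z)


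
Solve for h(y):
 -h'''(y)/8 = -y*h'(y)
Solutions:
 h(y) = C1 + Integral(C2*airyai(2*y) + C3*airybi(2*y), y)


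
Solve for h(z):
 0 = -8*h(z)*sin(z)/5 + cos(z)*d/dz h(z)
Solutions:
 h(z) = C1/cos(z)^(8/5)


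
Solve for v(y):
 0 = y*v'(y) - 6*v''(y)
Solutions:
 v(y) = C1 + C2*erfi(sqrt(3)*y/6)


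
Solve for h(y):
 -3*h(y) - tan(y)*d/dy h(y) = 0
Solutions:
 h(y) = C1/sin(y)^3


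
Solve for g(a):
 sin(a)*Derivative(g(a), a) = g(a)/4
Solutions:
 g(a) = C1*(cos(a) - 1)^(1/8)/(cos(a) + 1)^(1/8)


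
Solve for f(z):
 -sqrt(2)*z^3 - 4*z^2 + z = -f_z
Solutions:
 f(z) = C1 + sqrt(2)*z^4/4 + 4*z^3/3 - z^2/2


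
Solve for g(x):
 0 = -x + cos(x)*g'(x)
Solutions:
 g(x) = C1 + Integral(x/cos(x), x)


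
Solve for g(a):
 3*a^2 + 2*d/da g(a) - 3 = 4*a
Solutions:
 g(a) = C1 - a^3/2 + a^2 + 3*a/2


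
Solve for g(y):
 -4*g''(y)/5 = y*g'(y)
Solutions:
 g(y) = C1 + C2*erf(sqrt(10)*y/4)


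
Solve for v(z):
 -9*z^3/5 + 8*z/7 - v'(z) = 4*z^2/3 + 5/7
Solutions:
 v(z) = C1 - 9*z^4/20 - 4*z^3/9 + 4*z^2/7 - 5*z/7


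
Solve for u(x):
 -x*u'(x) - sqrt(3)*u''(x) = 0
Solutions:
 u(x) = C1 + C2*erf(sqrt(2)*3^(3/4)*x/6)


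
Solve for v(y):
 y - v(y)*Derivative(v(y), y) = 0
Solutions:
 v(y) = -sqrt(C1 + y^2)
 v(y) = sqrt(C1 + y^2)


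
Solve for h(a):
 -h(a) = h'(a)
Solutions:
 h(a) = C1*exp(-a)


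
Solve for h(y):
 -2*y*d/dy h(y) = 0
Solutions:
 h(y) = C1


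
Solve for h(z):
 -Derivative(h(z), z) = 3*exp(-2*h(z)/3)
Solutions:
 h(z) = 3*log(-sqrt(C1 - 3*z)) - 3*log(3) + 3*log(6)/2
 h(z) = 3*log(C1 - 3*z)/2 - 3*log(3) + 3*log(6)/2


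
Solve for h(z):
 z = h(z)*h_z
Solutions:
 h(z) = -sqrt(C1 + z^2)
 h(z) = sqrt(C1 + z^2)


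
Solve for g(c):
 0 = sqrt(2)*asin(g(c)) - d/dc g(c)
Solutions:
 Integral(1/asin(_y), (_y, g(c))) = C1 + sqrt(2)*c


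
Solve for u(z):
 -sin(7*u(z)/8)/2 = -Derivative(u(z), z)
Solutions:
 -z/2 + 4*log(cos(7*u(z)/8) - 1)/7 - 4*log(cos(7*u(z)/8) + 1)/7 = C1


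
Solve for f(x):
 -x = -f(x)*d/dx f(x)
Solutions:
 f(x) = -sqrt(C1 + x^2)
 f(x) = sqrt(C1 + x^2)


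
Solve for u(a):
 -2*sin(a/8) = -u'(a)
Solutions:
 u(a) = C1 - 16*cos(a/8)


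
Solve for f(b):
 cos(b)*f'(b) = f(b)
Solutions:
 f(b) = C1*sqrt(sin(b) + 1)/sqrt(sin(b) - 1)


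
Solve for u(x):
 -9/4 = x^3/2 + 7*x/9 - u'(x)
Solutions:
 u(x) = C1 + x^4/8 + 7*x^2/18 + 9*x/4


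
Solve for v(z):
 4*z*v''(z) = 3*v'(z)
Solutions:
 v(z) = C1 + C2*z^(7/4)


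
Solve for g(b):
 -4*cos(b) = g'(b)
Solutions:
 g(b) = C1 - 4*sin(b)


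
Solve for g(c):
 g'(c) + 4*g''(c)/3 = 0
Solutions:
 g(c) = C1 + C2*exp(-3*c/4)


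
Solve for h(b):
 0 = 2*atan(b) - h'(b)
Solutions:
 h(b) = C1 + 2*b*atan(b) - log(b^2 + 1)


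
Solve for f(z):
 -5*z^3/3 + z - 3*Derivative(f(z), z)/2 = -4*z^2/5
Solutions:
 f(z) = C1 - 5*z^4/18 + 8*z^3/45 + z^2/3


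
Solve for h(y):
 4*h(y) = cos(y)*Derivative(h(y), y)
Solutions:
 h(y) = C1*(sin(y)^2 + 2*sin(y) + 1)/(sin(y)^2 - 2*sin(y) + 1)


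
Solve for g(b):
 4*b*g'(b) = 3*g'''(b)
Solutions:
 g(b) = C1 + Integral(C2*airyai(6^(2/3)*b/3) + C3*airybi(6^(2/3)*b/3), b)


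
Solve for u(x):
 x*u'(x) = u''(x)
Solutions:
 u(x) = C1 + C2*erfi(sqrt(2)*x/2)


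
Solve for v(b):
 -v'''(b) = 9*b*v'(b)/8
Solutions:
 v(b) = C1 + Integral(C2*airyai(-3^(2/3)*b/2) + C3*airybi(-3^(2/3)*b/2), b)


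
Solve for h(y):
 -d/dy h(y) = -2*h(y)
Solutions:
 h(y) = C1*exp(2*y)


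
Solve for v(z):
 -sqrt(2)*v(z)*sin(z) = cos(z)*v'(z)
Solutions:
 v(z) = C1*cos(z)^(sqrt(2))


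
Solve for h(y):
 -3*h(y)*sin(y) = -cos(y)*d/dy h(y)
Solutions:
 h(y) = C1/cos(y)^3


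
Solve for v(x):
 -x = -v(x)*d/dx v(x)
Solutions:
 v(x) = -sqrt(C1 + x^2)
 v(x) = sqrt(C1 + x^2)


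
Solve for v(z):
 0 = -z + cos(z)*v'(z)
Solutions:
 v(z) = C1 + Integral(z/cos(z), z)


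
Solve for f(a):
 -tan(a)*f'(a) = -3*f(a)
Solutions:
 f(a) = C1*sin(a)^3


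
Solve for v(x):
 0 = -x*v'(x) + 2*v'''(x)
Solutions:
 v(x) = C1 + Integral(C2*airyai(2^(2/3)*x/2) + C3*airybi(2^(2/3)*x/2), x)


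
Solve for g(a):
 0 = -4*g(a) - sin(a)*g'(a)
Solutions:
 g(a) = C1*(cos(a)^2 + 2*cos(a) + 1)/(cos(a)^2 - 2*cos(a) + 1)


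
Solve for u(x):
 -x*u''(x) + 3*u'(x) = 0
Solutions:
 u(x) = C1 + C2*x^4


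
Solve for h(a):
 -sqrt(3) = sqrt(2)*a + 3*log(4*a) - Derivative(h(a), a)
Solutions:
 h(a) = C1 + sqrt(2)*a^2/2 + 3*a*log(a) - 3*a + sqrt(3)*a + a*log(64)


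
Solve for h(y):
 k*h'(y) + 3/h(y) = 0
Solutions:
 h(y) = -sqrt(C1 - 6*y/k)
 h(y) = sqrt(C1 - 6*y/k)


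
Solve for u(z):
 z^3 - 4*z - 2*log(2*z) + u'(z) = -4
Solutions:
 u(z) = C1 - z^4/4 + 2*z^2 + 2*z*log(z) - 6*z + z*log(4)


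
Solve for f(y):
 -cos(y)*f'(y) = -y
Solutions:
 f(y) = C1 + Integral(y/cos(y), y)


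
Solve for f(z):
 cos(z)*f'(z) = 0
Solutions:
 f(z) = C1


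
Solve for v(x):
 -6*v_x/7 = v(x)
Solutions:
 v(x) = C1*exp(-7*x/6)


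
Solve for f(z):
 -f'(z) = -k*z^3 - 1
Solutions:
 f(z) = C1 + k*z^4/4 + z


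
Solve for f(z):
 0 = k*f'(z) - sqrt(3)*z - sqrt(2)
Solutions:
 f(z) = C1 + sqrt(3)*z^2/(2*k) + sqrt(2)*z/k


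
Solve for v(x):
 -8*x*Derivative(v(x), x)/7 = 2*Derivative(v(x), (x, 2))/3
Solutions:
 v(x) = C1 + C2*erf(sqrt(42)*x/7)


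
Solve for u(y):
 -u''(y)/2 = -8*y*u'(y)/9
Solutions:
 u(y) = C1 + C2*erfi(2*sqrt(2)*y/3)


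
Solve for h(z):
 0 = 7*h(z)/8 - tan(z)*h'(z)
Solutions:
 h(z) = C1*sin(z)^(7/8)


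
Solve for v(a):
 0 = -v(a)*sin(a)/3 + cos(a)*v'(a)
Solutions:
 v(a) = C1/cos(a)^(1/3)


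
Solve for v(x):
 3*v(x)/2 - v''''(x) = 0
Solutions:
 v(x) = C1*exp(-2^(3/4)*3^(1/4)*x/2) + C2*exp(2^(3/4)*3^(1/4)*x/2) + C3*sin(2^(3/4)*3^(1/4)*x/2) + C4*cos(2^(3/4)*3^(1/4)*x/2)


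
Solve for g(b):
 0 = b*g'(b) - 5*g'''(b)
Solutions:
 g(b) = C1 + Integral(C2*airyai(5^(2/3)*b/5) + C3*airybi(5^(2/3)*b/5), b)


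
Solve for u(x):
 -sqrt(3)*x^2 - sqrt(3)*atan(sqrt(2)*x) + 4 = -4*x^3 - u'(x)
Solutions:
 u(x) = C1 - x^4 + sqrt(3)*x^3/3 - 4*x + sqrt(3)*(x*atan(sqrt(2)*x) - sqrt(2)*log(2*x^2 + 1)/4)


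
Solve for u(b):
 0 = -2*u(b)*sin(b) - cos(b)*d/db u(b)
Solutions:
 u(b) = C1*cos(b)^2


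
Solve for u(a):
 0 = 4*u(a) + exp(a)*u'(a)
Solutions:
 u(a) = C1*exp(4*exp(-a))


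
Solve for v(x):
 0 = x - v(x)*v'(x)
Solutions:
 v(x) = -sqrt(C1 + x^2)
 v(x) = sqrt(C1 + x^2)


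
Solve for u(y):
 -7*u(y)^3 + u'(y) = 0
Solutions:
 u(y) = -sqrt(2)*sqrt(-1/(C1 + 7*y))/2
 u(y) = sqrt(2)*sqrt(-1/(C1 + 7*y))/2


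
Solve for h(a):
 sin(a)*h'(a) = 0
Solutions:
 h(a) = C1


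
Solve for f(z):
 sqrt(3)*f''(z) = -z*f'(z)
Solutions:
 f(z) = C1 + C2*erf(sqrt(2)*3^(3/4)*z/6)


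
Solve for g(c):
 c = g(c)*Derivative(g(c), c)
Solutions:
 g(c) = -sqrt(C1 + c^2)
 g(c) = sqrt(C1 + c^2)


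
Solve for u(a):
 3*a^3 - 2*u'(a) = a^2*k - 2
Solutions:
 u(a) = C1 + 3*a^4/8 - a^3*k/6 + a


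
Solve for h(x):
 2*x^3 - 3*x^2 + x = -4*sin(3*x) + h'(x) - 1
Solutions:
 h(x) = C1 + x^4/2 - x^3 + x^2/2 + x - 4*cos(3*x)/3


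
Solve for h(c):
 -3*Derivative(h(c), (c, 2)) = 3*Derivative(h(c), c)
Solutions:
 h(c) = C1 + C2*exp(-c)


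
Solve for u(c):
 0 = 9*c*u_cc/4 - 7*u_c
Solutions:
 u(c) = C1 + C2*c^(37/9)


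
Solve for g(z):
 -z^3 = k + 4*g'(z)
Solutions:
 g(z) = C1 - k*z/4 - z^4/16


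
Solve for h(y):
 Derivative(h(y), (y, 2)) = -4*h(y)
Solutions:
 h(y) = C1*sin(2*y) + C2*cos(2*y)


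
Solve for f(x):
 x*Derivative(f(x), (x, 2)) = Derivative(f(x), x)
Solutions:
 f(x) = C1 + C2*x^2


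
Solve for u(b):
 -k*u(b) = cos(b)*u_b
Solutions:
 u(b) = C1*exp(k*(log(sin(b) - 1) - log(sin(b) + 1))/2)


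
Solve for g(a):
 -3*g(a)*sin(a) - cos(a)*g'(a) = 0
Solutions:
 g(a) = C1*cos(a)^3


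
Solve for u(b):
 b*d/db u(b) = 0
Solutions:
 u(b) = C1


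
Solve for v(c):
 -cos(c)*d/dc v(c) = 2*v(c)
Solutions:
 v(c) = C1*(sin(c) - 1)/(sin(c) + 1)


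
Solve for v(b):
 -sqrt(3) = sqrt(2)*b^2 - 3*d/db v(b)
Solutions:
 v(b) = C1 + sqrt(2)*b^3/9 + sqrt(3)*b/3


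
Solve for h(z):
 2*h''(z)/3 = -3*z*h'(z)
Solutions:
 h(z) = C1 + C2*erf(3*z/2)


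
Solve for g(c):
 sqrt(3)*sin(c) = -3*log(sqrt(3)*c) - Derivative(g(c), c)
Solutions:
 g(c) = C1 - 3*c*log(c) - 3*c*log(3)/2 + 3*c + sqrt(3)*cos(c)


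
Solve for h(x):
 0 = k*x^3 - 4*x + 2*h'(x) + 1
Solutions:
 h(x) = C1 - k*x^4/8 + x^2 - x/2


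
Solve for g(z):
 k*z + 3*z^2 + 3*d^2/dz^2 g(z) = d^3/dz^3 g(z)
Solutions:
 g(z) = C1 + C2*z + C3*exp(3*z) - z^4/12 + z^3*(-k - 2)/18 + z^2*(-k - 2)/18


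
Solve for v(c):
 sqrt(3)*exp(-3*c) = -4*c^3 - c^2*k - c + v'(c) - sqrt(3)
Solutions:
 v(c) = C1 + c^4 + c^3*k/3 + c^2/2 + sqrt(3)*c - sqrt(3)*exp(-3*c)/3


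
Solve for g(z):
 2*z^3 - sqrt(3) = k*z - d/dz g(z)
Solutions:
 g(z) = C1 + k*z^2/2 - z^4/2 + sqrt(3)*z


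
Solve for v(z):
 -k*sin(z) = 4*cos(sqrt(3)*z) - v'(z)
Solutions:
 v(z) = C1 - k*cos(z) + 4*sqrt(3)*sin(sqrt(3)*z)/3


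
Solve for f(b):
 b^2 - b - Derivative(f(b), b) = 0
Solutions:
 f(b) = C1 + b^3/3 - b^2/2


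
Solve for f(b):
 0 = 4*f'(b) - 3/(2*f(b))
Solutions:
 f(b) = -sqrt(C1 + 3*b)/2
 f(b) = sqrt(C1 + 3*b)/2


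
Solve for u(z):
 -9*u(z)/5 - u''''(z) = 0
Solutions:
 u(z) = (C1*sin(5^(3/4)*sqrt(6)*z/10) + C2*cos(5^(3/4)*sqrt(6)*z/10))*exp(-5^(3/4)*sqrt(6)*z/10) + (C3*sin(5^(3/4)*sqrt(6)*z/10) + C4*cos(5^(3/4)*sqrt(6)*z/10))*exp(5^(3/4)*sqrt(6)*z/10)


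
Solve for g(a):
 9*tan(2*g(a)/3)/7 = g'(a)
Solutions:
 g(a) = -3*asin(C1*exp(6*a/7))/2 + 3*pi/2
 g(a) = 3*asin(C1*exp(6*a/7))/2


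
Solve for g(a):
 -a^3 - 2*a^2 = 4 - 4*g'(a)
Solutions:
 g(a) = C1 + a^4/16 + a^3/6 + a


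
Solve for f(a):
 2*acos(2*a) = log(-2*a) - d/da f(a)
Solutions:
 f(a) = C1 + a*log(-a) - 2*a*acos(2*a) - a + a*log(2) + sqrt(1 - 4*a^2)


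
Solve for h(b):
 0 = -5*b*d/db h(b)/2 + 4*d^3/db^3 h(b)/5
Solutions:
 h(b) = C1 + Integral(C2*airyai(5^(2/3)*b/2) + C3*airybi(5^(2/3)*b/2), b)


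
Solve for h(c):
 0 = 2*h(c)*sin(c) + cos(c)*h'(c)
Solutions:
 h(c) = C1*cos(c)^2


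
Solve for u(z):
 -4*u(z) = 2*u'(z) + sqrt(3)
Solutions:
 u(z) = C1*exp(-2*z) - sqrt(3)/4


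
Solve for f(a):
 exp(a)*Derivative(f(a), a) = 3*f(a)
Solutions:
 f(a) = C1*exp(-3*exp(-a))


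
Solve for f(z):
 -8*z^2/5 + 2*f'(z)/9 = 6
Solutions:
 f(z) = C1 + 12*z^3/5 + 27*z


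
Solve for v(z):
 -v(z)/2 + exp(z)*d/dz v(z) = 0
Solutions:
 v(z) = C1*exp(-exp(-z)/2)


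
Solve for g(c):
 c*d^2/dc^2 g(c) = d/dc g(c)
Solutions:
 g(c) = C1 + C2*c^2


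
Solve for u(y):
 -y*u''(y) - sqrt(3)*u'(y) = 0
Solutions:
 u(y) = C1 + C2*y^(1 - sqrt(3))


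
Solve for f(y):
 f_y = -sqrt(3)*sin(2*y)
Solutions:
 f(y) = C1 + sqrt(3)*cos(2*y)/2


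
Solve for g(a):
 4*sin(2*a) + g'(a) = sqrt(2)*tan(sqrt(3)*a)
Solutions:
 g(a) = C1 - sqrt(6)*log(cos(sqrt(3)*a))/3 + 2*cos(2*a)


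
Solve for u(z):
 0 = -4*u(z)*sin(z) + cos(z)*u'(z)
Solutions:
 u(z) = C1/cos(z)^4


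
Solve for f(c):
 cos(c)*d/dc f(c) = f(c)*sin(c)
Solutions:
 f(c) = C1/cos(c)


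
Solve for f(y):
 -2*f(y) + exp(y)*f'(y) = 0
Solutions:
 f(y) = C1*exp(-2*exp(-y))


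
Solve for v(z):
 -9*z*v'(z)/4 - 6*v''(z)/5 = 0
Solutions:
 v(z) = C1 + C2*erf(sqrt(15)*z/4)


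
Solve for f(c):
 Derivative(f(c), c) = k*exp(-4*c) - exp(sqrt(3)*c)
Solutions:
 f(c) = C1 - k*exp(-4*c)/4 - sqrt(3)*exp(sqrt(3)*c)/3


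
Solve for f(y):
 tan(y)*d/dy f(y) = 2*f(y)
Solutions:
 f(y) = C1*sin(y)^2


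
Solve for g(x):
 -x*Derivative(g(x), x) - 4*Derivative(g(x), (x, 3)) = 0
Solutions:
 g(x) = C1 + Integral(C2*airyai(-2^(1/3)*x/2) + C3*airybi(-2^(1/3)*x/2), x)


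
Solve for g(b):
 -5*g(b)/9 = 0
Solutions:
 g(b) = 0


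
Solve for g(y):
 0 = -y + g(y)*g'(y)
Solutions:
 g(y) = -sqrt(C1 + y^2)
 g(y) = sqrt(C1 + y^2)


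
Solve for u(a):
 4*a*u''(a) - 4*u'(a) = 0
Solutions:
 u(a) = C1 + C2*a^2


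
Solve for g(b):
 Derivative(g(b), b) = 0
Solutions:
 g(b) = C1


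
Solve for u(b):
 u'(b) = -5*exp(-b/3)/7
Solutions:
 u(b) = C1 + 15*exp(-b/3)/7


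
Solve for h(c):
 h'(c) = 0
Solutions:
 h(c) = C1


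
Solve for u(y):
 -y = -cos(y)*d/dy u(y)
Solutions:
 u(y) = C1 + Integral(y/cos(y), y)


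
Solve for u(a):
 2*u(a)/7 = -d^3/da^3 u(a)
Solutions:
 u(a) = C3*exp(-2^(1/3)*7^(2/3)*a/7) + (C1*sin(2^(1/3)*sqrt(3)*7^(2/3)*a/14) + C2*cos(2^(1/3)*sqrt(3)*7^(2/3)*a/14))*exp(2^(1/3)*7^(2/3)*a/14)


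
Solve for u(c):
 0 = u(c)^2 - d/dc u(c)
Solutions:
 u(c) = -1/(C1 + c)


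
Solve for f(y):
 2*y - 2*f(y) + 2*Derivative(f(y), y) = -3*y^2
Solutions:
 f(y) = C1*exp(y) + 3*y^2/2 + 4*y + 4


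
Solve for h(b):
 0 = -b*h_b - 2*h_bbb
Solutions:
 h(b) = C1 + Integral(C2*airyai(-2^(2/3)*b/2) + C3*airybi(-2^(2/3)*b/2), b)


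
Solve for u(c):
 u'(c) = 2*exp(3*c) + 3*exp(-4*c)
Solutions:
 u(c) = C1 + 2*exp(3*c)/3 - 3*exp(-4*c)/4


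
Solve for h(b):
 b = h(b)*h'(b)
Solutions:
 h(b) = -sqrt(C1 + b^2)
 h(b) = sqrt(C1 + b^2)


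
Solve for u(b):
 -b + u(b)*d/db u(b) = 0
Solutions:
 u(b) = -sqrt(C1 + b^2)
 u(b) = sqrt(C1 + b^2)


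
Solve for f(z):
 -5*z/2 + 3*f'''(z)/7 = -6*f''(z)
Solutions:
 f(z) = C1 + C2*z + C3*exp(-14*z) + 5*z^3/72 - 5*z^2/336


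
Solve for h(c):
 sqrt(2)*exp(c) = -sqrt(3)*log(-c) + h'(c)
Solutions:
 h(c) = C1 + sqrt(3)*c*log(-c) - sqrt(3)*c + sqrt(2)*exp(c)


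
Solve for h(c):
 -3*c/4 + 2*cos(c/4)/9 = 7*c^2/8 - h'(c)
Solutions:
 h(c) = C1 + 7*c^3/24 + 3*c^2/8 - 8*sin(c/4)/9


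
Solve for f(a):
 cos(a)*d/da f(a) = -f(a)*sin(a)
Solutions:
 f(a) = C1*cos(a)


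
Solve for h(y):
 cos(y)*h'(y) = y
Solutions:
 h(y) = C1 + Integral(y/cos(y), y)


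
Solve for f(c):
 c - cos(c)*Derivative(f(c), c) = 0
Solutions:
 f(c) = C1 + Integral(c/cos(c), c)


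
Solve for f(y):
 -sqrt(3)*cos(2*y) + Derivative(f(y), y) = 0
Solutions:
 f(y) = C1 + sqrt(3)*sin(2*y)/2


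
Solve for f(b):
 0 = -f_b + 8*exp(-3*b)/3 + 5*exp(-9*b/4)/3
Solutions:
 f(b) = C1 - 8*exp(-3*b)/9 - 20*exp(-9*b/4)/27


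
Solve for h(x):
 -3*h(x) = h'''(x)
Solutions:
 h(x) = C3*exp(-3^(1/3)*x) + (C1*sin(3^(5/6)*x/2) + C2*cos(3^(5/6)*x/2))*exp(3^(1/3)*x/2)


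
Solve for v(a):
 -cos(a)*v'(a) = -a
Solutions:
 v(a) = C1 + Integral(a/cos(a), a)


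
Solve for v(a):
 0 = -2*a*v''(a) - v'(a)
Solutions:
 v(a) = C1 + C2*sqrt(a)


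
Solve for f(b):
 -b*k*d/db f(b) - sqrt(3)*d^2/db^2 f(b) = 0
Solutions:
 f(b) = Piecewise((-sqrt(2)*3^(1/4)*sqrt(pi)*C1*erf(sqrt(2)*3^(3/4)*b*sqrt(k)/6)/(2*sqrt(k)) - C2, (k > 0) | (k < 0)), (-C1*b - C2, True))
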